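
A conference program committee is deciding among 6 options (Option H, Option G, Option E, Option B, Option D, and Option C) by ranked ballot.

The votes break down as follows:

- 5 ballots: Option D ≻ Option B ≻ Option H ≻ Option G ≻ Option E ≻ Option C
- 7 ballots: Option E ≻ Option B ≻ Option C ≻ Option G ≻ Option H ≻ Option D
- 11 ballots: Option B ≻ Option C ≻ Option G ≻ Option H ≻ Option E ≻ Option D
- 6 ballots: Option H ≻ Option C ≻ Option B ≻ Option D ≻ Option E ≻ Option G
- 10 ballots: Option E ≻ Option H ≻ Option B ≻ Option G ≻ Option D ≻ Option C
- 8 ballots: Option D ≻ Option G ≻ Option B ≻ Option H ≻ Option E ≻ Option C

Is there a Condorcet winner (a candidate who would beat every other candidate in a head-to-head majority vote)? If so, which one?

Head-to-head results (47 voters total):
Option H vs Option G: Option G wins 26–21.
Option H vs Option E: Option H wins 30–17.
Option H vs Option B: Option B wins 31–16.
Option H vs Option D: Option H wins 34–13.
Option H vs Option C: Option H wins 29–18.
Option G vs Option E: Option G wins 24–23.
Option G vs Option B: Option B wins 39–8.
Option G vs Option D: Option G wins 28–19.
Option G vs Option C: Option C wins 24–23.
Option E vs Option B: Option B wins 30–17.
Option E vs Option D: Option E wins 28–19.
Option E vs Option C: Option E wins 30–17.
Option B vs Option D: Option B wins 34–13.
Option B vs Option C: Option B wins 41–6.
Option D vs Option C: Option C wins 24–23.
Option B beats each rival — Option H (31–16), Option G (39–8), Option E (30–17), Option D (34–13), Option C (41–6) — so Option B is the Condorcet winner.

Option B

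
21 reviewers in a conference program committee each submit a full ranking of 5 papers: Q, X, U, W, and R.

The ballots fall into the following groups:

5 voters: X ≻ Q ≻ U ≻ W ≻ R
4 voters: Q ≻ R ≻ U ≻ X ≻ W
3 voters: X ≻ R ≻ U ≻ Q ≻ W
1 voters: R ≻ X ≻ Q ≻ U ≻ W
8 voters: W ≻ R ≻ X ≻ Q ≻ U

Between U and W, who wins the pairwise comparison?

Ballots ranking U above W: 5+4+3+1 = 13.
Ballots ranking W above U: 8.
U wins the head-to-head, 13–8.

U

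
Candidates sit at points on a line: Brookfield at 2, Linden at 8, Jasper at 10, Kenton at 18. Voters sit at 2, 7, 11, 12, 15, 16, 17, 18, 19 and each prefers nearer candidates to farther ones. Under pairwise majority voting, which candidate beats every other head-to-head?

Kenton

With single-peaked preferences on a line, the Condorcet winner is the candidate closest to the median voter.
The median voter (position 15) is closest to Kenton at 18.
Check: Kenton vs Linden — voters closer to Kenton: 5 of 9.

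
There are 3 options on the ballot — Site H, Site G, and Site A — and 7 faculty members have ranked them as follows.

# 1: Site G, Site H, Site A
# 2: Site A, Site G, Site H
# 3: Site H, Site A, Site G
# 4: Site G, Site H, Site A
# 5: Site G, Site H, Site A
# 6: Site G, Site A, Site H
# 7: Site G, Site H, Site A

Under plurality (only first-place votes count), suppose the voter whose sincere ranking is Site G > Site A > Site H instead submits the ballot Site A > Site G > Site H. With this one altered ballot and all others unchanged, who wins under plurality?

First-place totals with the altered ballot: Site H 1, Site G 4, Site A 2.
The winner is unchanged: still Site G.

Site G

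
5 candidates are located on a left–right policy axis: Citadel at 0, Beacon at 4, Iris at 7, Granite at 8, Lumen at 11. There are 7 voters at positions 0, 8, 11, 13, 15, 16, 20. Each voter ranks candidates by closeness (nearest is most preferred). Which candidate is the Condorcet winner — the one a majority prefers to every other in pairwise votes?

With single-peaked preferences on a line, the Condorcet winner is the candidate closest to the median voter.
The median voter (position 13) is closest to Lumen at 11.
Check: Lumen vs Beacon — voters closer to Lumen: 6 of 7.

Lumen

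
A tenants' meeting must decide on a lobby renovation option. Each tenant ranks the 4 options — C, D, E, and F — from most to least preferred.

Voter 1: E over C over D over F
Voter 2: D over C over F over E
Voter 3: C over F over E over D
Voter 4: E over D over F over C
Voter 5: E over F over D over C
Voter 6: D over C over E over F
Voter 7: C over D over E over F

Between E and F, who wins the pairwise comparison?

Ballots ranking E above F: 5.
Ballots ranking F above E: 2.
E wins the head-to-head, 5–2.

E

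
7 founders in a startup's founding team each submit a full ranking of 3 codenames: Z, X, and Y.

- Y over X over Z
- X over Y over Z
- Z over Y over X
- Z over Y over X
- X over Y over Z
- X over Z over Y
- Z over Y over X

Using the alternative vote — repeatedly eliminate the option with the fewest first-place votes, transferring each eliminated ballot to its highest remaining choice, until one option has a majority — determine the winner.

X

Round 1: Z 3, X 3, Y 1. Y has the fewest and is eliminated.
Round 2: X 4, Z 3. X has a majority.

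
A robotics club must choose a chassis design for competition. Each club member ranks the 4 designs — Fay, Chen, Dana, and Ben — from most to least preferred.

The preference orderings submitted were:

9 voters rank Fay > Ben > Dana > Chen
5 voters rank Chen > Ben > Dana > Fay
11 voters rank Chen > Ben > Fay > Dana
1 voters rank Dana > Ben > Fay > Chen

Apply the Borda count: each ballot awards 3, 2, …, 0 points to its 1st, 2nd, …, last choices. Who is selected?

Ben

Borda scores:
  Fay: 9·3 + 5·0 + 11·1 + 1 = 39
  Chen: 9·0 + 5·3 + 11·3 + 0 = 48
  Dana: 9·1 + 5·1 + 11·0 + 3 = 17
  Ben: 9·2 + 5·2 + 11·2 + 2 = 52
Ben has the highest total.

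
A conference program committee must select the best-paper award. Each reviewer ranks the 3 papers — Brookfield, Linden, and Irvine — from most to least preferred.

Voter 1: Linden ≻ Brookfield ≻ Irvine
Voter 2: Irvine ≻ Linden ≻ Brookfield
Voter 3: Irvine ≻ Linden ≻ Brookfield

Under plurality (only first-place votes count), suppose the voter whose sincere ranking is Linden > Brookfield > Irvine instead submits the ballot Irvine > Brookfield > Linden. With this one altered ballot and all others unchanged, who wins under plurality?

Irvine

First-place totals with the altered ballot: Brookfield 0, Linden 0, Irvine 3.
The winner is unchanged: still Irvine.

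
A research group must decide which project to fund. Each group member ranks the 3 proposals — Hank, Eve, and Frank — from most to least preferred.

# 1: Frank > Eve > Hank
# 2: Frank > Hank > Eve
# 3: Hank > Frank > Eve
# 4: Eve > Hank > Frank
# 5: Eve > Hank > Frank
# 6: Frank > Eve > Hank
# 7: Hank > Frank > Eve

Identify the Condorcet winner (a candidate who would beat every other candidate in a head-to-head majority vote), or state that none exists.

Head-to-head results (7 voters total):
Hank vs Eve: Eve wins 4–3.
Hank vs Frank: Hank wins 4–3.
Eve vs Frank: Frank wins 5–2.
No candidate beats all others: Hank beats Frank beats Eve beats Hank, a majority cycle.

No Condorcet winner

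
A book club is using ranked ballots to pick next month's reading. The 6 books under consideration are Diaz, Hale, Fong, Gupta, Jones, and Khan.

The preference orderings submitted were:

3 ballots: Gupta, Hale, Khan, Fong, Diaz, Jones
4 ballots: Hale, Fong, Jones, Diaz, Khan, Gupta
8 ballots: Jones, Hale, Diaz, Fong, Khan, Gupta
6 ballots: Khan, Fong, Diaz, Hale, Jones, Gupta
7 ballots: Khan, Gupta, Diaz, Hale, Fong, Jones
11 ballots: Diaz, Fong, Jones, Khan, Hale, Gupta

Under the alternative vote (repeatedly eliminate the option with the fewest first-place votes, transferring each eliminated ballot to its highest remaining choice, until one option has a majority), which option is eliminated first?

Round 1: Khan 13, Diaz 11, Jones 8, Hale 4, Gupta 3, Fong 0. Fong has the fewest and is eliminated.
Round 2: Khan 13, Diaz 11, Jones 8, Hale 4, Gupta 3. Gupta has the fewest and is eliminated.
Round 3: Khan 13, Diaz 11, Jones 8, Hale 7. Hale has the fewest and is eliminated.
Round 4: Khan 16, Jones 12, Diaz 11. Diaz has the fewest and is eliminated.
Round 5: Jones 23, Khan 16. Jones has a majority.

Fong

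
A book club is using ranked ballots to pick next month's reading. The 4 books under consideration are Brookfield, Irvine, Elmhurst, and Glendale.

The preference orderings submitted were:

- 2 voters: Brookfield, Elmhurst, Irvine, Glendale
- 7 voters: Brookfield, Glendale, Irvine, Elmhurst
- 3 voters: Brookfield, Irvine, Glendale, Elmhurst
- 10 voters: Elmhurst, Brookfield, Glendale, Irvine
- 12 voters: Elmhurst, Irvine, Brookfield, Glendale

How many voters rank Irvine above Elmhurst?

Ballots ranking Irvine above Elmhurst: 7+3 = 10.
Ballots ranking Elmhurst above Irvine: 2+10+12 = 24.
So 10 of 34 voters prefer Irvine to Elmhurst.

10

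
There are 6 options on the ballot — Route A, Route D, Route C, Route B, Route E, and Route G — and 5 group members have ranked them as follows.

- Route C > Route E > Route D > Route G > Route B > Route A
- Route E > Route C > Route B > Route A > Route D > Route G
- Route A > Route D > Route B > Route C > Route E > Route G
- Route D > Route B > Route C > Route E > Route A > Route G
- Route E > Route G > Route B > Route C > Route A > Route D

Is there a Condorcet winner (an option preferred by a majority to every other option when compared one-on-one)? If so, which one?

No Condorcet winner

Head-to-head results (5 voters total):
Route A vs Route D: Route A wins 3–2.
Route A vs Route C: Route C wins 4–1.
Route A vs Route B: Route B wins 4–1.
Route A vs Route E: Route E wins 4–1.
Route A vs Route G: Route A wins 3–2.
Route D vs Route C: Route C wins 3–2.
Route D vs Route B: Route D wins 3–2.
Route D vs Route E: Route E wins 3–2.
Route D vs Route G: Route D wins 4–1.
Route C vs Route B: Route B wins 3–2.
Route C vs Route E: Route C wins 3–2.
Route C vs Route G: Route C wins 4–1.
Route B vs Route E: Route E wins 3–2.
Route B vs Route G: Route B wins 3–2.
Route E vs Route G: Route E wins 5–0.
No candidate beats all others: Route A beats Route D beats Route B beats Route A, a majority cycle.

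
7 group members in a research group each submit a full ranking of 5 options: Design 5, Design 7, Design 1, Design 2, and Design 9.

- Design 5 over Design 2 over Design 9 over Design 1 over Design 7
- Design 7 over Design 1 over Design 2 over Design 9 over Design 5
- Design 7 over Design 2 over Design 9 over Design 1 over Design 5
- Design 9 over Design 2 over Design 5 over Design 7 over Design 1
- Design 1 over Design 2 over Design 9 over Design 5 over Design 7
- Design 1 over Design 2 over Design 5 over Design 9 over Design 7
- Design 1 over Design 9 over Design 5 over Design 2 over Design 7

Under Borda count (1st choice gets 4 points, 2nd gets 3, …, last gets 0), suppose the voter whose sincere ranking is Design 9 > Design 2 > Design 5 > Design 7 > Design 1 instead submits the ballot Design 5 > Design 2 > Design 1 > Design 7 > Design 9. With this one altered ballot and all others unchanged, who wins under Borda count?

Design 1

Borda totals with the altered ballot: Design 5 13, Design 7 9, Design 1 19, Design 2 18, Design 9 11.
The switch changes the winner from Design 2 to Design 1.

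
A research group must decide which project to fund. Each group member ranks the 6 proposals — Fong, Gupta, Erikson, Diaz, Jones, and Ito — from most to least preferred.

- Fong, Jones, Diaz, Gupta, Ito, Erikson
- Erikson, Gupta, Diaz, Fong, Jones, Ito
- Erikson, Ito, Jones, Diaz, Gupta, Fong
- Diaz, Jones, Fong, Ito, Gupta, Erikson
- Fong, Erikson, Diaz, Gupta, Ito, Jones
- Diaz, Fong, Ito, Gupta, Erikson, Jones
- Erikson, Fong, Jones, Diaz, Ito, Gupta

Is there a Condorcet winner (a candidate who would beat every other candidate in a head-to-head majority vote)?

No

Head-to-head results (7 voters total):
Fong vs Gupta: Fong wins 5–2.
Fong vs Erikson: Fong wins 4–3.
Fong vs Diaz: Diaz wins 4–3.
Fong vs Jones: Fong wins 5–2.
Fong vs Ito: Fong wins 6–1.
Gupta vs Erikson: Erikson wins 4–3.
Gupta vs Diaz: Diaz wins 6–1.
Gupta vs Jones: Jones wins 4–3.
Gupta vs Ito: Ito wins 4–3.
Erikson vs Diaz: Erikson wins 4–3.
Erikson vs Jones: Erikson wins 5–2.
Erikson vs Ito: Erikson wins 4–3.
Diaz vs Jones: Diaz wins 4–3.
Diaz vs Ito: Diaz wins 6–1.
Jones vs Ito: Jones wins 4–3.
No candidate beats all others: Fong beats Erikson beats Diaz beats Fong, a majority cycle.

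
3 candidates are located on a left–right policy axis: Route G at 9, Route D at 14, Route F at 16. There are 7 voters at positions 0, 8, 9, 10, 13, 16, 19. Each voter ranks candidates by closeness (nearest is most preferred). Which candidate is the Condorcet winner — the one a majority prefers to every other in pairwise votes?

Route G

With single-peaked preferences on a line, the Condorcet winner is the candidate closest to the median voter.
The median voter (position 10) is closest to Route G at 9.
Check: Route G vs Route D — voters closer to Route G: 4 of 7.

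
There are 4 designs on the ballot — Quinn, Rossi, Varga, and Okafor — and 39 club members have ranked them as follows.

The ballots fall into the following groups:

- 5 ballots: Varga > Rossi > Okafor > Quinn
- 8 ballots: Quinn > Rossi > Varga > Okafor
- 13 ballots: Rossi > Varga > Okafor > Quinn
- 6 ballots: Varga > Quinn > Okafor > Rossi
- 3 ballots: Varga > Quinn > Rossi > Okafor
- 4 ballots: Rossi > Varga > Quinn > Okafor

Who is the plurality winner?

First-place vote totals:
  Quinn: 8
  Rossi: 17
  Varga: 14
  Okafor: 0
Rossi has the most first-place votes.

Rossi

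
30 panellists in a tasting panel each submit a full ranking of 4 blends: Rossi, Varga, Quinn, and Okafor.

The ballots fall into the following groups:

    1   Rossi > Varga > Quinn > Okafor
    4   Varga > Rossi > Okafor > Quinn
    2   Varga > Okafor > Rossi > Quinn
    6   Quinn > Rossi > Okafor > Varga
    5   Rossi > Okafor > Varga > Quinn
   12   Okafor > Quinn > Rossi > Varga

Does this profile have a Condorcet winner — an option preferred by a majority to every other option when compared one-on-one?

Head-to-head results (30 voters total):
Rossi vs Varga: Rossi wins 24–6.
Rossi vs Quinn: Quinn wins 18–12.
Rossi vs Okafor: Rossi wins 16–14.
Varga vs Quinn: Quinn wins 18–12.
Varga vs Okafor: Okafor wins 23–7.
Quinn vs Okafor: Okafor wins 23–7.
No candidate beats all others: Rossi beats Okafor beats Quinn beats Rossi, a majority cycle.

No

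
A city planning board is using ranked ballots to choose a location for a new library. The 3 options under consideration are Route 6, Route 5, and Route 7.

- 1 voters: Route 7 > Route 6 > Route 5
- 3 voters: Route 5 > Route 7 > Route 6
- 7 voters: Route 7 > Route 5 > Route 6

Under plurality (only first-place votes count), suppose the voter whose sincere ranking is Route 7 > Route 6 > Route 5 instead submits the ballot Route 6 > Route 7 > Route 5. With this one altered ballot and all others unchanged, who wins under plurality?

First-place totals with the altered ballot: Route 6 1, Route 5 3, Route 7 7.
The winner is unchanged: still Route 7.

Route 7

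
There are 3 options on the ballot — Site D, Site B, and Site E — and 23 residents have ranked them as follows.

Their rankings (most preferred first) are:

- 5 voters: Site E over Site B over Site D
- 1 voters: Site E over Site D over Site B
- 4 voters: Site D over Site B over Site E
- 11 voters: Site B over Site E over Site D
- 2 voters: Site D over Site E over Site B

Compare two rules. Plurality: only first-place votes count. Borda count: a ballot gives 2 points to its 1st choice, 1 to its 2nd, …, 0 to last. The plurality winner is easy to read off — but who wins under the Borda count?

Site B

Plurality first-place counts: Site D 6, Site B 11, Site E 6 → Site B.
Borda totals: Site D 13, Site B 31, Site E 25 → Site B.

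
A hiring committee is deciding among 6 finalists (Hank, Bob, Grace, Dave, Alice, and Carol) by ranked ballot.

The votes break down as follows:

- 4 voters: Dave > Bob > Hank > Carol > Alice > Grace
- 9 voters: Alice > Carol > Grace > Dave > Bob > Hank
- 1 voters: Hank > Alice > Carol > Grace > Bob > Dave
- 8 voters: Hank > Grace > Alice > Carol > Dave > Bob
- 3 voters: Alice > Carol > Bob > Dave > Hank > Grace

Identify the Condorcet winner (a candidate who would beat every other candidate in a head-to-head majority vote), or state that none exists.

None — there is no Condorcet winner

Head-to-head results (25 voters total):
Hank vs Bob: Bob wins 16–9.
Hank vs Grace: Hank wins 16–9.
Hank vs Dave: Dave wins 16–9.
Hank vs Alice: Hank wins 13–12.
Hank vs Carol: Hank wins 13–12.
Bob vs Grace: Grace wins 18–7.
Bob vs Dave: Dave wins 21–4.
Bob vs Alice: Alice wins 21–4.
Bob vs Carol: Carol wins 21–4.
Grace vs Dave: Grace wins 18–7.
Grace vs Alice: Alice wins 17–8.
Grace vs Carol: Carol wins 17–8.
Dave vs Alice: Alice wins 21–4.
Dave vs Carol: Carol wins 21–4.
Alice vs Carol: Alice wins 21–4.
No candidate beats all others: Hank beats Grace beats Bob beats Hank, a majority cycle.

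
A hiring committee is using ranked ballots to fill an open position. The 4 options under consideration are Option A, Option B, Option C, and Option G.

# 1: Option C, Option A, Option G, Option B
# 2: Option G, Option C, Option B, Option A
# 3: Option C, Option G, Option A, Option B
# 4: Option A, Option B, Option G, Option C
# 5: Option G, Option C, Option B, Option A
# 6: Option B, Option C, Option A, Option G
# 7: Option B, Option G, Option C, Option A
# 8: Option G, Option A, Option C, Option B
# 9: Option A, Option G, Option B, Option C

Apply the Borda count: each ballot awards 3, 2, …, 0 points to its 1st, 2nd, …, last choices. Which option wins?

Option G

Borda scores:
  Option A: 2 + 0 + 1 + 3 + 0 + 1 + 0 + 2 + 3 = 12
  Option B: 0 + 1 + 0 + 2 + 1 + 3 + 3 + 0 + 1 = 11
  Option C: 3 + 2 + 3 + 0 + 2 + 2 + 1 + 1 + 0 = 14
  Option G: 1 + 3 + 2 + 1 + 3 + 0 + 2 + 3 + 2 = 17
Option G has the highest total.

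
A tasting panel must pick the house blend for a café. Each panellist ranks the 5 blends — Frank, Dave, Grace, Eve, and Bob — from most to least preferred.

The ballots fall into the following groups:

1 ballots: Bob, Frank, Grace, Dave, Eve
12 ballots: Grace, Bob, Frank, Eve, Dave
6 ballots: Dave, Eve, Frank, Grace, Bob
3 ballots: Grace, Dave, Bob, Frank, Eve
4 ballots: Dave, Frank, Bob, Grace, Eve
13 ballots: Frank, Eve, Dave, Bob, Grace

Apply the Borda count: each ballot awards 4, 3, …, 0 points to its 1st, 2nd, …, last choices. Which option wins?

Borda scores:
  Frank: 3 + 12·2 + 6·2 + 3·1 + 4·3 + 13·4 = 106
  Dave: 1 + 12·0 + 6·4 + 3·3 + 4·4 + 13·2 = 76
  Grace: 2 + 12·4 + 6·1 + 3·4 + 4·1 + 13·0 = 72
  Eve: 0 + 12·1 + 6·3 + 3·0 + 4·0 + 13·3 = 69
  Bob: 4 + 12·3 + 6·0 + 3·2 + 4·2 + 13·1 = 67
Frank has the highest total.

Frank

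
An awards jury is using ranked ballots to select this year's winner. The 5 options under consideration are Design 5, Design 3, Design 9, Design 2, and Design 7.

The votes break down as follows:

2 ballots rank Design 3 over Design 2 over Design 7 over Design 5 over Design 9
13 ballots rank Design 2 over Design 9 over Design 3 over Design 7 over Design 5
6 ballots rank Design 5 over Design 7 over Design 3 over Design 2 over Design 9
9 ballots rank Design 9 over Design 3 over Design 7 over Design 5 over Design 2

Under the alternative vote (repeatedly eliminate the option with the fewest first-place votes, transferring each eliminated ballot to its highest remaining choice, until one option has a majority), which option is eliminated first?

Round 1: Design 2 13, Design 9 9, Design 5 6, Design 3 2, Design 7 0. Design 7 has the fewest and is eliminated.
Round 2: Design 2 13, Design 9 9, Design 5 6, Design 3 2. Design 3 has the fewest and is eliminated.
Round 3: Design 2 15, Design 9 9, Design 5 6. Design 5 has the fewest and is eliminated.
Round 4: Design 2 21, Design 9 9. Design 2 has a majority.

Design 7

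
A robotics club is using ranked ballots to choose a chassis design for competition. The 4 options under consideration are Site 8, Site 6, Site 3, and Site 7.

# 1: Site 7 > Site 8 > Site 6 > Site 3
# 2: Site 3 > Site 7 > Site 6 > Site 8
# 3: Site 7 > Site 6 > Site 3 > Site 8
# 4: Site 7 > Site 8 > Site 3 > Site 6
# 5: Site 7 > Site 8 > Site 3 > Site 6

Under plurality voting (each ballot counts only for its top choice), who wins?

First-place vote totals:
  Site 8: 0
  Site 6: 0
  Site 3: 1
  Site 7: 4
Site 7 has the most first-place votes.

Site 7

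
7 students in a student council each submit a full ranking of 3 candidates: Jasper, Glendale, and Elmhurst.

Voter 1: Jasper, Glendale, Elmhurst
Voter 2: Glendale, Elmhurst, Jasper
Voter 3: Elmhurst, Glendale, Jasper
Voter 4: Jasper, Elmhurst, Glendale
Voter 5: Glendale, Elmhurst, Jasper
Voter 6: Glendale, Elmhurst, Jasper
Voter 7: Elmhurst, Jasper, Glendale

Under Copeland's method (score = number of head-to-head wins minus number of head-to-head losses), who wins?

Pairwise results:
  Jasper vs Glendale: Glendale wins 4–3.
  Jasper vs Elmhurst: Elmhurst wins 5–2.
  Glendale vs Elmhurst: Glendale wins 4–3.
Copeland scores (wins − losses):
  Jasper: 0 − 2 = -2
  Glendale: 2 − 0 = 2
  Elmhurst: 1 − 1 = 0
Glendale has the best Copeland score.

Glendale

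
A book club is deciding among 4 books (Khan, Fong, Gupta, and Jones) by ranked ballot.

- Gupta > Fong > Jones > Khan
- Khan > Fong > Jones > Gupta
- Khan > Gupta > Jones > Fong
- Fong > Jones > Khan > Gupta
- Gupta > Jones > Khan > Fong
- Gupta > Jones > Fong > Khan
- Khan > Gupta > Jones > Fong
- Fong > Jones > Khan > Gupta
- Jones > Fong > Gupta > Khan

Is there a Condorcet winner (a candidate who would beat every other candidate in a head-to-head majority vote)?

No

Head-to-head results (9 voters total):
Khan vs Fong: Fong wins 5–4.
Khan vs Gupta: Khan wins 5–4.
Khan vs Jones: Jones wins 6–3.
Fong vs Gupta: Gupta wins 5–4.
Fong vs Jones: Jones wins 5–4.
Gupta vs Jones: Gupta wins 5–4.
No candidate beats all others: Khan beats Gupta beats Fong beats Khan, a majority cycle.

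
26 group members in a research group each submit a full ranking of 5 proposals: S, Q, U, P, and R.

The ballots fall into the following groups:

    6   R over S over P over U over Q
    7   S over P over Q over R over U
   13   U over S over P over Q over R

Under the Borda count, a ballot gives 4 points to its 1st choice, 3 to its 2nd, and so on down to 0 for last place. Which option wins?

Borda scores:
  S: 6·3 + 7·4 + 13·3 = 85
  Q: 6·0 + 7·2 + 13·1 = 27
  U: 6·1 + 7·0 + 13·4 = 58
  P: 6·2 + 7·3 + 13·2 = 59
  R: 6·4 + 7·1 + 13·0 = 31
S has the highest total.

S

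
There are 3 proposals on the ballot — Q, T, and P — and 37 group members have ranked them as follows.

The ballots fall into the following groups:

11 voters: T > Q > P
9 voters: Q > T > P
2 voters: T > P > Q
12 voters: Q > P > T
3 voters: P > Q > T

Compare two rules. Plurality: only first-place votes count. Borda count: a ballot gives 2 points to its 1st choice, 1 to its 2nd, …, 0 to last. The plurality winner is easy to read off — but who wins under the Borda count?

Plurality first-place counts: Q 21, T 13, P 3 → Q.
Borda totals: Q 56, T 35, P 20 → Q.

Q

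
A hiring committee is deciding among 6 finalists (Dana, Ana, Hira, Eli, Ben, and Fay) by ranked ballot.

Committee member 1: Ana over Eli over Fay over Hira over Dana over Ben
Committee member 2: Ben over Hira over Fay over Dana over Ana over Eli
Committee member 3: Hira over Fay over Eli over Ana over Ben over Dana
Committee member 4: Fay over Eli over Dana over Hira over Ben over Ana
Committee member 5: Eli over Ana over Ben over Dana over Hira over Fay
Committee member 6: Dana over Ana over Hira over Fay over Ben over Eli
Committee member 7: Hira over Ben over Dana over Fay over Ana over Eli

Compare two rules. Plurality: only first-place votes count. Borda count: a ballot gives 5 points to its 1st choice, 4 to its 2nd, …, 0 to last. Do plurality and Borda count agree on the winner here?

Plurality first-place counts: Dana 1, Ana 1, Hira 2, Eli 1, Ben 1, Fay 1 → Hira.
Borda totals: Dana 16, Ana 17, Hira 22, Eli 16, Ben 15, Fay 19 → Hira.
The two rules agree on Hira.

Yes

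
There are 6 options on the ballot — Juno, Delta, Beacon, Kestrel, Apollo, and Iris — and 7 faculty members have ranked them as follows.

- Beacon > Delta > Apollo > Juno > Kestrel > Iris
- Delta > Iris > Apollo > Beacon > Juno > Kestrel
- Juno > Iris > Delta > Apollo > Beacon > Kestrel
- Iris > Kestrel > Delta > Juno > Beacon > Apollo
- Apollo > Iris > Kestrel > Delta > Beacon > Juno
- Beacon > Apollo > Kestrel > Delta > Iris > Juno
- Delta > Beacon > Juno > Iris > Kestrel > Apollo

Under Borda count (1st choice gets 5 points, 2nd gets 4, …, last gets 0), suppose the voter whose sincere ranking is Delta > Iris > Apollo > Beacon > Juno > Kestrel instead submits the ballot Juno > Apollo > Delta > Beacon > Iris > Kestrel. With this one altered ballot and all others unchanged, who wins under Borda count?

Borda totals with the altered ballot: Juno 17, Delta 22, Beacon 19, Kestrel 12, Apollo 18, Iris 17.
The winner is unchanged: still Delta.

Delta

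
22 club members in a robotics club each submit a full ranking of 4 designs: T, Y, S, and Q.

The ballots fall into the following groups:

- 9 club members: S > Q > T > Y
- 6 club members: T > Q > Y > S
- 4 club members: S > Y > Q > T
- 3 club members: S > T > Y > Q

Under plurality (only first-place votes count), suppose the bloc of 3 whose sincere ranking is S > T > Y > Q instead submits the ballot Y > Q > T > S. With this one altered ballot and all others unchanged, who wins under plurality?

First-place totals with the altered ballot: T 6, Y 3, S 13, Q 0.
The winner is unchanged: still S.

S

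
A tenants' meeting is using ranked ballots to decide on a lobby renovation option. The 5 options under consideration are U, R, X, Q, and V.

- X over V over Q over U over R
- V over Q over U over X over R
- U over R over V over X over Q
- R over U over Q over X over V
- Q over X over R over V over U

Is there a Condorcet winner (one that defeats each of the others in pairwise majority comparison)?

Head-to-head results (5 voters total):
U vs R: U wins 3–2.
U vs X: U wins 3–2.
U vs Q: Q wins 3–2.
U vs V: V wins 3–2.
R vs X: X wins 3–2.
R vs Q: Q wins 3–2.
R vs V: R wins 3–2.
X vs Q: Q wins 3–2.
X vs V: X wins 3–2.
Q vs V: V wins 3–2.
No candidate beats all others: U beats R beats V beats U, a majority cycle.

No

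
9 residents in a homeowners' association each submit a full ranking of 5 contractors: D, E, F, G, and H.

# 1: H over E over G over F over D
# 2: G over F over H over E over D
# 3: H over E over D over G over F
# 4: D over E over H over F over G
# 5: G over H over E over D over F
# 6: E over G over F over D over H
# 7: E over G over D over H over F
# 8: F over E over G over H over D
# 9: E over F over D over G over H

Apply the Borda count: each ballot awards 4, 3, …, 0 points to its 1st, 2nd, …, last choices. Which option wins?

E

Borda scores:
  D: 0 + 0 + 2 + 4 + 1 + 1 + 2 + 0 + 2 = 12
  E: 3 + 1 + 3 + 3 + 2 + 4 + 4 + 3 + 4 = 27
  F: 1 + 3 + 0 + 1 + 0 + 2 + 0 + 4 + 3 = 14
  G: 2 + 4 + 1 + 0 + 4 + 3 + 3 + 2 + 1 = 20
  H: 4 + 2 + 4 + 2 + 3 + 0 + 1 + 1 + 0 = 17
E has the highest total.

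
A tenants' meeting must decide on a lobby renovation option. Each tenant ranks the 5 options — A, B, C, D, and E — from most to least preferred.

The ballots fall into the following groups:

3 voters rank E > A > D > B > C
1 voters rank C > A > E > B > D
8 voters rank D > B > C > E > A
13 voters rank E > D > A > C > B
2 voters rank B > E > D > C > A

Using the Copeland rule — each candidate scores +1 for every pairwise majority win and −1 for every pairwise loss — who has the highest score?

Pairwise results:
  A vs B: A wins 17–10.
  A vs C: A wins 16–11.
  A vs D: D wins 23–4.
  A vs E: E wins 26–1.
  B vs C: C wins 14–13.
  B vs D: D wins 24–3.
  B vs E: E wins 17–10.
  C vs D: D wins 26–1.
  C vs E: E wins 18–9.
  D vs E: E wins 19–8.
Copeland scores (wins − losses):
  A: 2 − 2 = 0
  B: 0 − 4 = -4
  C: 1 − 3 = -2
  D: 3 − 1 = 2
  E: 4 − 0 = 4
E has the best Copeland score.

E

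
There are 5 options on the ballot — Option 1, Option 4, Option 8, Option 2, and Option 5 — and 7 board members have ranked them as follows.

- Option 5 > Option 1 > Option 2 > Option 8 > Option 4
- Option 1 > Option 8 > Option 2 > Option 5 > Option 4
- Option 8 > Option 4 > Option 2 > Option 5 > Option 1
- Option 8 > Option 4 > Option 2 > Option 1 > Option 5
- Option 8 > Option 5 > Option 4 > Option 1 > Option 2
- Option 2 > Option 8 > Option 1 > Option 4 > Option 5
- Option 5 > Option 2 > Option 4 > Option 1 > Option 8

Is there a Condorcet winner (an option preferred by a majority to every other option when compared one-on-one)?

Head-to-head results (7 voters total):
Option 1 vs Option 4: Option 4 wins 4–3.
Option 1 vs Option 8: Option 8 wins 4–3.
Option 1 vs Option 2: Option 2 wins 4–3.
Option 1 vs Option 5: Option 5 wins 4–3.
Option 4 vs Option 8: Option 8 wins 6–1.
Option 4 vs Option 2: Option 2 wins 4–3.
Option 4 vs Option 5: Option 5 wins 4–3.
Option 8 vs Option 2: Option 8 wins 4–3.
Option 8 vs Option 5: Option 8 wins 5–2.
Option 2 vs Option 5: Option 2 wins 4–3.
Option 8 beats each rival — Option 1 (4–3), Option 4 (6–1), Option 2 (4–3), Option 5 (5–2) — so Option 8 is the Condorcet winner.

Yes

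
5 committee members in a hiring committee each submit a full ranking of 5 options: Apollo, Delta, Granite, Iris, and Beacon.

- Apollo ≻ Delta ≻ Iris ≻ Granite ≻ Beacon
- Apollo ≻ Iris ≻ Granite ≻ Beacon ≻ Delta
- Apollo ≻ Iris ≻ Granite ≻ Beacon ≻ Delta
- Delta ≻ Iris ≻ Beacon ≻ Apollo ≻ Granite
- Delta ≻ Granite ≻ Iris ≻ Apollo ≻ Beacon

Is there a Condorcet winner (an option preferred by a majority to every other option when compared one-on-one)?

Head-to-head results (5 voters total):
Apollo vs Delta: Apollo wins 3–2.
Apollo vs Granite: Apollo wins 4–1.
Apollo vs Iris: Apollo wins 3–2.
Apollo vs Beacon: Apollo wins 4–1.
Delta vs Granite: Delta wins 3–2.
Delta vs Iris: Delta wins 3–2.
Delta vs Beacon: Delta wins 3–2.
Granite vs Iris: Iris wins 4–1.
Granite vs Beacon: Granite wins 4–1.
Iris vs Beacon: Iris wins 5–0.
Apollo beats each rival — Delta (3–2), Granite (4–1), Iris (3–2), Beacon (4–1) — so Apollo is the Condorcet winner.

Yes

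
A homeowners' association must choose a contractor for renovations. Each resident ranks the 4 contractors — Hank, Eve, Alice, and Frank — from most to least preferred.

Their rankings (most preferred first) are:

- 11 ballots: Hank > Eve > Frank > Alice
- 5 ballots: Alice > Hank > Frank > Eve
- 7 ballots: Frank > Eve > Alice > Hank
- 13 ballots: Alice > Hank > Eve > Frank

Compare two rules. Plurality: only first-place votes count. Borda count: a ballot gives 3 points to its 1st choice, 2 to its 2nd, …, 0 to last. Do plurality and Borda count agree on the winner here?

Plurality first-place counts: Hank 11, Eve 0, Alice 18, Frank 7 → Alice.
Borda totals: Hank 69, Eve 49, Alice 61, Frank 37 → Hank.
The two rules disagree: plurality picks Alice, Borda picks Hank.

No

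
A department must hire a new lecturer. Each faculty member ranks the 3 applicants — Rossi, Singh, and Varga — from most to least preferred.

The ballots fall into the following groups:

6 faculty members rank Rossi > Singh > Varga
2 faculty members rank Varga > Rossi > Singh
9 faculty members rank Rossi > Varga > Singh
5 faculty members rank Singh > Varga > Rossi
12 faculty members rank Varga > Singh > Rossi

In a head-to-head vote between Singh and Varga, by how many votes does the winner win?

12

Ballots ranking Singh above Varga: 6+5 = 11.
Ballots ranking Varga above Singh: 2+9+12 = 23.
Varga wins 23–11, a margin of 12.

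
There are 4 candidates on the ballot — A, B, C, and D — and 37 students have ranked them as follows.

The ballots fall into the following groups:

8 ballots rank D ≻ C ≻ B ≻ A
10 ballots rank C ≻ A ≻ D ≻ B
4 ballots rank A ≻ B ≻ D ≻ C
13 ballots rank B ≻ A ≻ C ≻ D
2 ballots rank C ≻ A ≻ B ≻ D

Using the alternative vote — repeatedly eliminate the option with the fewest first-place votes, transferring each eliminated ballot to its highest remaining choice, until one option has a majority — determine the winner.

C

Round 1: B 13, C 12, D 8, A 4. A has the fewest and is eliminated.
Round 2: B 17, C 12, D 8. D has the fewest and is eliminated.
Round 3: C 20, B 17. C has a majority.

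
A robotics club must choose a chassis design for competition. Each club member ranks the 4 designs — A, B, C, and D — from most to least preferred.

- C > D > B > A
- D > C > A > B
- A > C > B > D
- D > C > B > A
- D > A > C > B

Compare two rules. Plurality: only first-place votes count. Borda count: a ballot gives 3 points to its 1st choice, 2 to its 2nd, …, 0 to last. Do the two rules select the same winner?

Yes

Plurality first-place counts: A 1, B 0, C 1, D 3 → D.
Borda totals: A 6, B 3, C 10, D 11 → D.
The two rules agree on D.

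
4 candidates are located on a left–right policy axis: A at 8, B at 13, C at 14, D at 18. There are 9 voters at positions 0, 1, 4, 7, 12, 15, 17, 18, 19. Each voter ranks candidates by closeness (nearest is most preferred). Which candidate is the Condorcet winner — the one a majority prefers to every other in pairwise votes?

B

With single-peaked preferences on a line, the Condorcet winner is the candidate closest to the median voter.
The median voter (position 12) is closest to B at 13.
Check: B vs C — voters closer to B: 5 of 9.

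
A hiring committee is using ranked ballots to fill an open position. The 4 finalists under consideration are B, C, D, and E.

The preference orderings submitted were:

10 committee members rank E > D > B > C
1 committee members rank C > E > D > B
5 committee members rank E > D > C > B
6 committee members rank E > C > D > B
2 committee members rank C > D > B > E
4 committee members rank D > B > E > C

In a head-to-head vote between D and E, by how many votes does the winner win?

Ballots ranking D above E: 2+4 = 6.
Ballots ranking E above D: 10+1+5+6 = 22.
E wins 22–6, a margin of 16.

16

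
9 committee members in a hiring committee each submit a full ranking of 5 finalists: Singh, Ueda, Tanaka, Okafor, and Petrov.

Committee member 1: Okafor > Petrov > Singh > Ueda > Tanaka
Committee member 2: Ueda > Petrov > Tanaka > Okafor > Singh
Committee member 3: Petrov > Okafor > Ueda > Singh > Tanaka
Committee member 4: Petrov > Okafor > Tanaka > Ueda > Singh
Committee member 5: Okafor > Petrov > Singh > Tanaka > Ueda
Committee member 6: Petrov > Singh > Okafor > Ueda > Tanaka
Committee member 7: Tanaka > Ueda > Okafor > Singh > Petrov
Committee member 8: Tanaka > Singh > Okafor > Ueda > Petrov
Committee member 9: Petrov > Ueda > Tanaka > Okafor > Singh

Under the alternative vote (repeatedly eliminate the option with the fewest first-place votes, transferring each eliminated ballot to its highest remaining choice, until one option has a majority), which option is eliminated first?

Singh

Round 1: Petrov 4, Tanaka 2, Okafor 2, Ueda 1, Singh 0. Singh has the fewest and is eliminated.
Round 2: Petrov 4, Tanaka 2, Okafor 2, Ueda 1. Ueda has the fewest and is eliminated.
Round 3: Petrov 5, Tanaka 2, Okafor 2. Petrov has a majority.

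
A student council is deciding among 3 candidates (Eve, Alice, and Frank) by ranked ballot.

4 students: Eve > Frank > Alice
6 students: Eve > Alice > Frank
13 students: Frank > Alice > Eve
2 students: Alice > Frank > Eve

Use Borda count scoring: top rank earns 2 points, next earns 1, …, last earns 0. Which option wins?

Frank

Borda scores:
  Eve: 4·2 + 6·2 + 13·0 + 2·0 = 20
  Alice: 4·0 + 6·1 + 13·1 + 2·2 = 23
  Frank: 4·1 + 6·0 + 13·2 + 2·1 = 32
Frank has the highest total.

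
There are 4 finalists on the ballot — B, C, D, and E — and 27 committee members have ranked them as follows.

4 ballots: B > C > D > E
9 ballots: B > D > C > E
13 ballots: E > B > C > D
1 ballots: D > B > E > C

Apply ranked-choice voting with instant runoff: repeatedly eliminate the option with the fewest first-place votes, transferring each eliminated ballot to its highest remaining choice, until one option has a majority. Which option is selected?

Round 1: B 13, E 13, D 1, C 0. C has the fewest and is eliminated.
Round 2: B 13, E 13, D 1. D has the fewest and is eliminated.
Round 3: B 14, E 13. B has a majority.

B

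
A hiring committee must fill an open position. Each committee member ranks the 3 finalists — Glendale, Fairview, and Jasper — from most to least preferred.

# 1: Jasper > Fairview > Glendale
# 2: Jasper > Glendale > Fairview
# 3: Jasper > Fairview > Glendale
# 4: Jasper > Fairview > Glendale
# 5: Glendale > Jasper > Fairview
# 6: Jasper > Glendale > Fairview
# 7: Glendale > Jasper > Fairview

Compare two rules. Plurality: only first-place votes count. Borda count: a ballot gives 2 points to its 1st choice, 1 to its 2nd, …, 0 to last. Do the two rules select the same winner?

Yes

Plurality first-place counts: Glendale 2, Fairview 0, Jasper 5 → Jasper.
Borda totals: Glendale 6, Fairview 3, Jasper 12 → Jasper.
The two rules agree on Jasper.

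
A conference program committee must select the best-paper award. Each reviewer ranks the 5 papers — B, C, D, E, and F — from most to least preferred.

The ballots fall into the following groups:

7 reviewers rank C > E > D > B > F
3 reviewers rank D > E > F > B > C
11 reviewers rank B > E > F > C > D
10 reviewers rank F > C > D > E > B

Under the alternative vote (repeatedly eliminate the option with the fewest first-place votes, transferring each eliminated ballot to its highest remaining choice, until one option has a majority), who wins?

Round 1: B 11, F 10, C 7, D 3, E 0. E has the fewest and is eliminated.
Round 2: B 11, F 10, C 7, D 3. D has the fewest and is eliminated.
Round 3: F 13, B 11, C 7. C has the fewest and is eliminated.
Round 4: B 18, F 13. B has a majority.

B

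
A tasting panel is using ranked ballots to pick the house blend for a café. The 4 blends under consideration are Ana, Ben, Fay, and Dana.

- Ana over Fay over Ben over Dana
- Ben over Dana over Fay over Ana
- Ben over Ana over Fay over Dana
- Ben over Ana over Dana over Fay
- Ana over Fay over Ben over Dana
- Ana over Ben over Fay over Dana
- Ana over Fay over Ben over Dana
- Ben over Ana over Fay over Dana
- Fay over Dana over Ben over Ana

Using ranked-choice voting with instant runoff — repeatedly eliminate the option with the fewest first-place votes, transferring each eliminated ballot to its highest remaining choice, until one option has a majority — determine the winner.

Ben

Round 1: Ana 4, Ben 4, Fay 1, Dana 0. Dana has the fewest and is eliminated.
Round 2: Ana 4, Ben 4, Fay 1. Fay has the fewest and is eliminated.
Round 3: Ben 5, Ana 4. Ben has a majority.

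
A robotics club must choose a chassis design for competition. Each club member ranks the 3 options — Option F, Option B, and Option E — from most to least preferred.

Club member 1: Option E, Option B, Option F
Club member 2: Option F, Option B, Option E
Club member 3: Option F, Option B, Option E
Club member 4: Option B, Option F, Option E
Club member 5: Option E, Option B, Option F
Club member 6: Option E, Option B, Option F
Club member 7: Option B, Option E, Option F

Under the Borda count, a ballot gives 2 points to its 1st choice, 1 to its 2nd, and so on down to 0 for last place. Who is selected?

Borda scores:
  Option F: 0 + 2 + 2 + 1 + 0 + 0 + 0 = 5
  Option B: 1 + 1 + 1 + 2 + 1 + 1 + 2 = 9
  Option E: 2 + 0 + 0 + 0 + 2 + 2 + 1 = 7
Option B has the highest total.

Option B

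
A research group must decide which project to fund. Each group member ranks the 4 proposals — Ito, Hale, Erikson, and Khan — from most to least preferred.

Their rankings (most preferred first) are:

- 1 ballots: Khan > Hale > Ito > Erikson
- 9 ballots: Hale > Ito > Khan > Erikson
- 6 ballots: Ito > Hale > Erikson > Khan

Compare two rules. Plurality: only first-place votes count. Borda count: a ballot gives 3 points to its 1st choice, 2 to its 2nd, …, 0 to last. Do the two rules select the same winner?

Plurality first-place counts: Ito 6, Hale 9, Erikson 0, Khan 1 → Hale.
Borda totals: Ito 37, Hale 41, Erikson 6, Khan 12 → Hale.
The two rules agree on Hale.

Yes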